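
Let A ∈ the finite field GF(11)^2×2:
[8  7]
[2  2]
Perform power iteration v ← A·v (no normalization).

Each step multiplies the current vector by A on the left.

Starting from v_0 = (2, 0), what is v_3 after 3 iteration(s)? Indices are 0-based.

v_0 = (2, 0).
v_1 = A·v_0 = (5, 4).
v_2 = A·v_1 = (2, 7).
v_3 = A·v_2 = (10, 7).

v_3 = (10, 7)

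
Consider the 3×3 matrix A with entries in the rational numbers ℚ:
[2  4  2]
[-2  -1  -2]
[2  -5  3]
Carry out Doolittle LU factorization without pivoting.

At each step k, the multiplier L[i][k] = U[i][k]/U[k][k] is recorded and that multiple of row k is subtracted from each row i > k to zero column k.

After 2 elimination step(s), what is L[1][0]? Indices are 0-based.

[col 0] pivot 2
  R1 -= -1*R0 → (0, 3, 0)  (L[1][0] := -1)
  R2 -= 1*R0 → (0, -9, 1)  (L[2][0] := 1)
[col 1] pivot 3
  R2 -= -3*R1 → (0, 0, 1)  (L[2][1] := -3)

L[1][0] = -1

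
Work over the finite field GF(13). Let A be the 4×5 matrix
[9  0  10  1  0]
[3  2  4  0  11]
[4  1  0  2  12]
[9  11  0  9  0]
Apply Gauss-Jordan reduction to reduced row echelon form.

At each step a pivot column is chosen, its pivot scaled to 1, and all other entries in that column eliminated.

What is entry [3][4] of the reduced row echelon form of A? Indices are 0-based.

M[3][4] = 6

[1] R0 /= 9  ⇒  (1, 0, 4, 3, 0)
     R1 -= 3·R0  ⇒  (0, 2, 5, 4, 11)
     R2 -= 4·R0  ⇒  (0, 1, 10, 3, 12)
     R3 -= 9·R0  ⇒  (0, 11, 3, 8, 0)
[2] R1 /= 2  ⇒  (0, 1, 9, 2, 12)
     R2 -= 1·R1  ⇒  (0, 0, 1, 1, 0)
     R3 -= 11·R1  ⇒  (0, 0, 8, 12, 11)
[3] R2 /= 1  ⇒  (0, 0, 1, 1, 0)
     R0 -= 4·R2  ⇒  (1, 0, 0, 12, 0)
     R1 -= 9·R2  ⇒  (0, 1, 0, 6, 12)
     R3 -= 8·R2  ⇒  (0, 0, 0, 4, 11)
[4] R3 /= 4  ⇒  (0, 0, 0, 1, 6)
     R0 -= 12·R3  ⇒  (1, 0, 0, 0, 6)
     R1 -= 6·R3  ⇒  (0, 1, 0, 0, 2)
     R2 -= 1·R3  ⇒  (0, 0, 1, 0, 7)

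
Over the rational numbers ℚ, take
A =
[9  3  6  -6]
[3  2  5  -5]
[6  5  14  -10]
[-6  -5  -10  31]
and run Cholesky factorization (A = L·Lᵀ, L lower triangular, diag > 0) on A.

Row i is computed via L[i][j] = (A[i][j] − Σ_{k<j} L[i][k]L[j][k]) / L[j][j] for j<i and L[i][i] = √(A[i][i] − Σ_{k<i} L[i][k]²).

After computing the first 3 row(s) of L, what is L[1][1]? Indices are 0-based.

L[1][1] = 1

Step 1: L[0][0] = √(9) = 3.
  L[1][0] = (3) / L[0][0] = 1.
Step 2: L[1][1] = √(1) = 1.
  L[2][0] = (6) / L[0][0] = 2.
  L[2][1] = (3) / L[1][1] = 3.
Step 3: L[2][2] = √(1) = 1.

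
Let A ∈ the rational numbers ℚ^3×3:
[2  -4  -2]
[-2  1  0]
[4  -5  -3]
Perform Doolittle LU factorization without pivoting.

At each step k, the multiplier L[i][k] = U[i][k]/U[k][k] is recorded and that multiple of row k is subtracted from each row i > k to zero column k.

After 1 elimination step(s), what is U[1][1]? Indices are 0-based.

Step 1: pivot at (0,0) is 2.
  row1 ← row1 − (-1)·row0  ⇒  L[1][0]=-1, U row1=(0, -3, -2)
  row2 ← row2 − (2)·row0  ⇒  L[2][0]=2, U row2=(0, 3, 1)

U[1][1] = -3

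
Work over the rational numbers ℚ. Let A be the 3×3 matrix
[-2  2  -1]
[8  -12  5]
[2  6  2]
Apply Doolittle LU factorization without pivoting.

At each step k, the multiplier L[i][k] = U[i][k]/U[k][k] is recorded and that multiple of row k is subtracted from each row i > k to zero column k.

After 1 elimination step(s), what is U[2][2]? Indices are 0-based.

U[2][2] = 1

Step 1: pivot at (0,0) is -2.
  row1 ← row1 − (-4)·row0  ⇒  L[1][0]=-4, U row1=(0, -4, 1)
  row2 ← row2 − (-1)·row0  ⇒  L[2][0]=-1, U row2=(0, 8, 1)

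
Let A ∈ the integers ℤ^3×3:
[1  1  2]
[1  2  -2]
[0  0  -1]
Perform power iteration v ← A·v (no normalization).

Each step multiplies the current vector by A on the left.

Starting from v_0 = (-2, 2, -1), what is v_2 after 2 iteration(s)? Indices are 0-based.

v_2 = (4, 4, -1)

v_0 = (-2, 2, -1).
v_1 = A·v_0 = (-2, 4, 1).
v_2 = A·v_1 = (4, 4, -1).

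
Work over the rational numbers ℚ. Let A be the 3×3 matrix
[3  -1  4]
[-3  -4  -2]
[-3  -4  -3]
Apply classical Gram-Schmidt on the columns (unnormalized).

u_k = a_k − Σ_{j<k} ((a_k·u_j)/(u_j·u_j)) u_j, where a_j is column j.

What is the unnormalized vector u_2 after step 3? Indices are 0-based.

Step 1: u_0 = a_0 = (3, -3, -3).
Step 2: u_1 = a_1 − (7/9)·u_0 = (-10/3, -5/3, -5/3).
Step 3: u_2 = a_2 − (1)·u_0 − (-3/10)·u_1 = (0, 1/2, -1/2).

u_2 = (0, 1/2, -1/2)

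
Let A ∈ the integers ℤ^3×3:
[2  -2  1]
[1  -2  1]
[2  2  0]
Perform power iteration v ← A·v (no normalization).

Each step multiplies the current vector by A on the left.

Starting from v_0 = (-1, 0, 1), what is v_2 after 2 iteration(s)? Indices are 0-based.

v_0 = (-1, 0, 1).
v_1 = A·v_0 = (-1, 0, -2).
v_2 = A·v_1 = (-4, -3, -2).

v_2 = (-4, -3, -2)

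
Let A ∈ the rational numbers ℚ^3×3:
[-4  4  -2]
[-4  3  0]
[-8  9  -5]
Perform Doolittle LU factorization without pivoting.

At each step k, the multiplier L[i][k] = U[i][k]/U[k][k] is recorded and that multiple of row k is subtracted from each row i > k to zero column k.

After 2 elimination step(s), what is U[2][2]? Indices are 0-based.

U[2][2] = 1

[col 0] pivot -4
  R1 -= 1*R0 → (0, -1, 2)  (L[1][0] := 1)
  R2 -= 2*R0 → (0, 1, -1)  (L[2][0] := 2)
[col 1] pivot -1
  R2 -= -1*R1 → (0, 0, 1)  (L[2][1] := -1)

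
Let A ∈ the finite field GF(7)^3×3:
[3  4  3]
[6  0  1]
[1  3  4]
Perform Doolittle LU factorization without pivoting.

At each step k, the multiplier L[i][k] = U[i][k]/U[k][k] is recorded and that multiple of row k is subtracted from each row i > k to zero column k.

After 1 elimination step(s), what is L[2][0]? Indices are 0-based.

k=0: U[0][0]=3
  eliminate (1,0): mult=2, new row 1: (0, 6, 2); set L[1][0]=2
  eliminate (2,0): mult=5, new row 2: (0, 4, 3); set L[2][0]=5

L[2][0] = 5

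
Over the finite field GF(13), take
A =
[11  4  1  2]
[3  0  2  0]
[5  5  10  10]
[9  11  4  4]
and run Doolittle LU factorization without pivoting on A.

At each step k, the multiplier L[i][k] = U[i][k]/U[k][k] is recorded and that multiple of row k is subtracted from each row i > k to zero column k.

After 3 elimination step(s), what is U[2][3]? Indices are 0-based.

U[2][3] = 1

k=0: U[0][0]=11
  eliminate (1,0): mult=5, new row 1: (0, 6, 10, 3); set L[1][0]=5
  eliminate (2,0): mult=4, new row 2: (0, 2, 6, 2); set L[2][0]=4
  eliminate (3,0): mult=2, new row 3: (0, 3, 2, 0); set L[3][0]=2
k=1: U[1][1]=6
  eliminate (2,1): mult=9, new row 2: (0, 0, 7, 1); set L[2][1]=9
  eliminate (3,1): mult=7, new row 3: (0, 0, 10, 5); set L[3][1]=7
k=2: U[2][2]=7
  eliminate (3,2): mult=7, new row 3: (0, 0, 0, 11); set L[3][2]=7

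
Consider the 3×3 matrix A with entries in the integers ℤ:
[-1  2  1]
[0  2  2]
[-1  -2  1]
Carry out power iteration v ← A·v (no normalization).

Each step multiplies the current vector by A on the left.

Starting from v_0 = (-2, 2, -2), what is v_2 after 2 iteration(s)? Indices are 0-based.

v_2 = (-8, -8, -8)

v_0 = (-2, 2, -2).
v_1 = A·v_0 = (4, 0, -4).
v_2 = A·v_1 = (-8, -8, -8).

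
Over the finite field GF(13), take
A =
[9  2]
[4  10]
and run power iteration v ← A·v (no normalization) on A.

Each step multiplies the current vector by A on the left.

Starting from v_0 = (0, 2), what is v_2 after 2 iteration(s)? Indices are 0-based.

v_0 = (0, 2).
v_1 = A·v_0 = (4, 7).
v_2 = A·v_1 = (11, 8).

v_2 = (11, 8)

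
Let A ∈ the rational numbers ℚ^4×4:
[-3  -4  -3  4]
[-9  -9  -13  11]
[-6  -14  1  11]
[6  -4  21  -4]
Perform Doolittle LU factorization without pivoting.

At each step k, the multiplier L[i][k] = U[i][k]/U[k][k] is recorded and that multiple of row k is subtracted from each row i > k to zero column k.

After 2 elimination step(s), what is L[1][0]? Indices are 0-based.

L[1][0] = 3

Step 1: pivot at (0,0) is -3.
  row1 ← row1 − (3)·row0  ⇒  L[1][0]=3, U row1=(0, 3, -4, -1)
  row2 ← row2 − (2)·row0  ⇒  L[2][0]=2, U row2=(0, -6, 7, 3)
  row3 ← row3 − (-2)·row0  ⇒  L[3][0]=-2, U row3=(0, -12, 15, 4)
Step 2: pivot at (1,1) is 3.
  row2 ← row2 − (-2)·row1  ⇒  L[2][1]=-2, U row2=(0, 0, -1, 1)
  row3 ← row3 − (-4)·row1  ⇒  L[3][1]=-4, U row3=(0, 0, -1, 0)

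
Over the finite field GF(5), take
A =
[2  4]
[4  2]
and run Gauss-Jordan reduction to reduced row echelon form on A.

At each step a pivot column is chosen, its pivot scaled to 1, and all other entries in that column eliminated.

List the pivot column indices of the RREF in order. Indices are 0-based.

step 1: normalize row 0 (÷2) = (1, 2)
  row 1: subtract 4×row0 = (0, 4)
step 2: normalize row 1 (÷4) = (0, 1)
  row 0: subtract 2×row1 = (1, 0)

pivot columns: 0, 1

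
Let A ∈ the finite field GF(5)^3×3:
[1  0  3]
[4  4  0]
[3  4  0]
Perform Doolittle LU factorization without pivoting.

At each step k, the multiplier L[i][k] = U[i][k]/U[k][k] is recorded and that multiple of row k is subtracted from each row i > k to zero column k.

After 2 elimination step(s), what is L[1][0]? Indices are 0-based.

L[1][0] = 4

[col 0] pivot 1
  R1 -= 4*R0 → (0, 4, 3)  (L[1][0] := 4)
  R2 -= 3*R0 → (0, 4, 1)  (L[2][0] := 3)
[col 1] pivot 4
  R2 -= 1*R1 → (0, 0, 3)  (L[2][1] := 1)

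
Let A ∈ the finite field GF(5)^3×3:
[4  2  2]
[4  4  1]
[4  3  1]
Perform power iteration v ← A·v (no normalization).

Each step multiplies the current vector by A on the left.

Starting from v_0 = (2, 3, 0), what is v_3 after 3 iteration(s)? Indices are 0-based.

v_0 = (2, 3, 0).
v_1 = A·v_0 = (4, 0, 2).
v_2 = A·v_1 = (0, 3, 3).
v_3 = A·v_2 = (2, 0, 2).

v_3 = (2, 0, 2)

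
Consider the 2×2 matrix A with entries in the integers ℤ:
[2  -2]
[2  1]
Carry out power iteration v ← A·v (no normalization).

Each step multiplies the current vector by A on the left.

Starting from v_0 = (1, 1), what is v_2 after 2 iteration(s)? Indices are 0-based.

v_2 = (-6, 3)

v_0 = (1, 1).
v_1 = A·v_0 = (0, 3).
v_2 = A·v_1 = (-6, 3).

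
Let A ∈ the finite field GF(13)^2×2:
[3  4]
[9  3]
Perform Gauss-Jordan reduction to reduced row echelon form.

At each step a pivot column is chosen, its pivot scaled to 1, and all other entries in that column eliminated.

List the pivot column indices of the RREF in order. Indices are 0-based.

[1] R0 /= 3  ⇒  (1, 10)
     R1 -= 9·R0  ⇒  (0, 4)
[2] R1 /= 4  ⇒  (0, 1)
     R0 -= 10·R1  ⇒  (1, 0)

pivot columns: 0, 1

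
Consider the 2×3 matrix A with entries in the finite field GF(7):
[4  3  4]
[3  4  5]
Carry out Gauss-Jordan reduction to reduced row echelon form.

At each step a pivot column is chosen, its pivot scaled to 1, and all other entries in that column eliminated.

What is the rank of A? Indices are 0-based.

rank = 2

step 1: normalize row 0 (÷4) = (1, 6, 1)
  row 1: subtract 3×row0 = (0, 0, 2)
skip col 1 (zero from row 1)
step 2: normalize row 1 (÷2) = (0, 0, 1)
  row 0: subtract 1×row1 = (1, 6, 0)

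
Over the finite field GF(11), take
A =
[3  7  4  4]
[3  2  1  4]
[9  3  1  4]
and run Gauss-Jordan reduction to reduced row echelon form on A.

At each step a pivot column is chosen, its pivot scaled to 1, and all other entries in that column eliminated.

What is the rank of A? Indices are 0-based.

rank = 3

pivot(0,0)=3: scale R0 → (1, 6, 5, 5)
  clear (1,0): R1 −= (3)R0 → (0, 6, 8, 0)
  clear (2,0): R2 −= (9)R0 → (0, 4, 0, 3)
pivot(1,1)=6: scale R1 → (0, 1, 5, 0)
  clear (0,1): R0 −= (6)R1 → (1, 0, 8, 5)
  clear (2,1): R2 −= (4)R1 → (0, 0, 2, 3)
pivot(2,2)=2: scale R2 → (0, 0, 1, 7)
  clear (0,2): R0 −= (8)R2 → (1, 0, 0, 4)
  clear (1,2): R1 −= (5)R2 → (0, 1, 0, 9)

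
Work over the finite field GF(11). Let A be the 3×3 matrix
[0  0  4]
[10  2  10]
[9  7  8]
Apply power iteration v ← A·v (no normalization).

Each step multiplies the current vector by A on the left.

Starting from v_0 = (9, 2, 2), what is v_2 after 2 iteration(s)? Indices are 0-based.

v_0 = (9, 2, 2).
v_1 = A·v_0 = (8, 4, 1).
v_2 = A·v_1 = (4, 10, 9).

v_2 = (4, 10, 9)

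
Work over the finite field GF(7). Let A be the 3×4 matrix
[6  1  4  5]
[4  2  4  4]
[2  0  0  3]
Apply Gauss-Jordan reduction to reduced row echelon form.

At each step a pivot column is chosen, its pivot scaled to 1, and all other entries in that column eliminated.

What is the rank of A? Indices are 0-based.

rank = 3

step 1: normalize row 0 (÷6) = (1, 6, 3, 2)
  row 1: subtract 4×row0 = (0, 6, 6, 3)
  row 2: subtract 2×row0 = (0, 2, 1, 6)
step 2: normalize row 1 (÷6) = (0, 1, 1, 4)
  row 0: subtract 6×row1 = (1, 0, 4, 6)
  row 2: subtract 2×row1 = (0, 0, 6, 5)
step 3: normalize row 2 (÷6) = (0, 0, 1, 2)
  row 0: subtract 4×row2 = (1, 0, 0, 5)
  row 1: subtract 1×row2 = (0, 1, 0, 2)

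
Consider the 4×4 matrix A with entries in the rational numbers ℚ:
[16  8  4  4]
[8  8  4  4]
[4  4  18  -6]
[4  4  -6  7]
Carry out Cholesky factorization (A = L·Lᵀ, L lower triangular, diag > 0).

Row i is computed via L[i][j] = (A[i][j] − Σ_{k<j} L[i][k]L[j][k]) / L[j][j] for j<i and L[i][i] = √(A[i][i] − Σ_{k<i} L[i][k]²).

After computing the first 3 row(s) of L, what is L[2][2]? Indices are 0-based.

L[2][2] = 4

Step 1: L[0][0] = √(16) = 4.
  L[1][0] = (8) / L[0][0] = 2.
Step 2: L[1][1] = √(4) = 2.
  L[2][0] = (4) / L[0][0] = 1.
  L[2][1] = (2) / L[1][1] = 1.
Step 3: L[2][2] = √(16) = 4.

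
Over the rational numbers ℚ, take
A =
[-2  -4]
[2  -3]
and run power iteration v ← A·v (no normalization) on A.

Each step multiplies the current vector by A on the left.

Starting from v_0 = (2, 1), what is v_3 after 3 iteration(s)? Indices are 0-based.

v_0 = (2, 1).
v_1 = A·v_0 = (-8, 1).
v_2 = A·v_1 = (12, -19).
v_3 = A·v_2 = (52, 81).

v_3 = (52, 81)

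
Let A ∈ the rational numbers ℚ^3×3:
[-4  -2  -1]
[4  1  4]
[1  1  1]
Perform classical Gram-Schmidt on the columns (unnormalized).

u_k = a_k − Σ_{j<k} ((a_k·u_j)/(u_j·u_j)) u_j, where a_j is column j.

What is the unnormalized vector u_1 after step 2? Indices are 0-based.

u_1 = (-14/33, -19/33, 20/33)

Step 1: u_0 = a_0 = (-4, 4, 1).
Step 2: u_1 = a_1 − (13/33)·u_0 = (-14/33, -19/33, 20/33).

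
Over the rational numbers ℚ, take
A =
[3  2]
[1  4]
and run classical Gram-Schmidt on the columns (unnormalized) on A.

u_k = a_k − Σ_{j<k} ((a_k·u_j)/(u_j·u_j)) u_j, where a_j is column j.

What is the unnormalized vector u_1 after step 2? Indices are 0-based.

Step 1: u_0 = a_0 = (3, 1).
Step 2: u_1 = a_1 − (1)·u_0 = (-1, 3).

u_1 = (-1, 3)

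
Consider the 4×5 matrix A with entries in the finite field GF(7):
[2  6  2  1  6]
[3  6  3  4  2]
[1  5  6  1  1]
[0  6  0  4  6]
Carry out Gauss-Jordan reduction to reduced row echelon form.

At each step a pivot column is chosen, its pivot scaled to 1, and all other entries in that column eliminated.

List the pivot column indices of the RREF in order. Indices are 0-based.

[1] R0 /= 2  ⇒  (1, 3, 1, 4, 3)
     R1 -= 3·R0  ⇒  (0, 4, 0, 6, 0)
     R2 -= 1·R0  ⇒  (0, 2, 5, 4, 5)
[2] R1 /= 4  ⇒  (0, 1, 0, 5, 0)
     R0 -= 3·R1  ⇒  (1, 0, 1, 3, 3)
     R2 -= 2·R1  ⇒  (0, 0, 5, 1, 5)
     R3 -= 6·R1  ⇒  (0, 0, 0, 2, 6)
[3] R2 /= 5  ⇒  (0, 0, 1, 3, 1)
     R0 -= 1·R2  ⇒  (1, 0, 0, 0, 2)
[4] R3 /= 2  ⇒  (0, 0, 0, 1, 3)
     R1 -= 5·R3  ⇒  (0, 1, 0, 0, 6)
     R2 -= 3·R3  ⇒  (0, 0, 1, 0, 6)

pivot columns: 0, 1, 2, 3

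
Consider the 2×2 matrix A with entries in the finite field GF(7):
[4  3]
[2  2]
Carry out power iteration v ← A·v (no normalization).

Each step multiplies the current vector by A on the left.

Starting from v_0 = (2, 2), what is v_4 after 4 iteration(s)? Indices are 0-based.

v_4 = (4, 0)

v_0 = (2, 2).
v_1 = A·v_0 = (0, 1).
v_2 = A·v_1 = (3, 2).
v_3 = A·v_2 = (4, 3).
v_4 = A·v_3 = (4, 0).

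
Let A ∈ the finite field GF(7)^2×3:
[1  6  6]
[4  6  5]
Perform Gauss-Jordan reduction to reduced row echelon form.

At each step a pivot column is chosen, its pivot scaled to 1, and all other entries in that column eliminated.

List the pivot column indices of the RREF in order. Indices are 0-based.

pivot columns: 0, 1

step 1: normalize row 0 (÷1) = (1, 6, 6)
  row 1: subtract 4×row0 = (0, 3, 2)
step 2: normalize row 1 (÷3) = (0, 1, 3)
  row 0: subtract 6×row1 = (1, 0, 2)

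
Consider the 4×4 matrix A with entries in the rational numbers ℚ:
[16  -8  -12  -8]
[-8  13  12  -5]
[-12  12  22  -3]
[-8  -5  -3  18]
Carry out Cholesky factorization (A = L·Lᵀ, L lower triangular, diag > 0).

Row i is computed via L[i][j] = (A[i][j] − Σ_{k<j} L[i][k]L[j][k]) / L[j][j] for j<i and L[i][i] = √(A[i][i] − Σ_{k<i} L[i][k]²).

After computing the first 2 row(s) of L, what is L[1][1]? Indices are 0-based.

L[1][1] = 3

Step 1: L[0][0] = √(16) = 4.
  L[1][0] = (-8) / L[0][0] = -2.
Step 2: L[1][1] = √(9) = 3.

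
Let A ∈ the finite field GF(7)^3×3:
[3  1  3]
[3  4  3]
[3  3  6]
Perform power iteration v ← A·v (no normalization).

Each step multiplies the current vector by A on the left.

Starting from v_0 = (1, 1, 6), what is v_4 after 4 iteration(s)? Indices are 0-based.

v_0 = (1, 1, 6).
v_1 = A·v_0 = (1, 4, 0).
v_2 = A·v_1 = (0, 5, 1).
v_3 = A·v_2 = (1, 2, 0).
v_4 = A·v_3 = (5, 4, 2).

v_4 = (5, 4, 2)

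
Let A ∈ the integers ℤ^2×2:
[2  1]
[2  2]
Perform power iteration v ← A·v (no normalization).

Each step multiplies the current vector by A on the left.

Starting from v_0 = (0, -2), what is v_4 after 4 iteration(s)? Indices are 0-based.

v_4 = (-96, -136)

v_0 = (0, -2).
v_1 = A·v_0 = (-2, -4).
v_2 = A·v_1 = (-8, -12).
v_3 = A·v_2 = (-28, -40).
v_4 = A·v_3 = (-96, -136).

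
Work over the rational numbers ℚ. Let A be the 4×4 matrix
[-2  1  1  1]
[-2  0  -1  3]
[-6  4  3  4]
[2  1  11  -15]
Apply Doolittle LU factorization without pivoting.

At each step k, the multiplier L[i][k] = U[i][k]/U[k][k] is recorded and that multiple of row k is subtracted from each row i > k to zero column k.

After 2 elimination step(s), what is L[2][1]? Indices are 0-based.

Step 1: pivot at (0,0) is -2.
  row1 ← row1 − (1)·row0  ⇒  L[1][0]=1, U row1=(0, -1, -2, 2)
  row2 ← row2 − (3)·row0  ⇒  L[2][0]=3, U row2=(0, 1, 0, 1)
  row3 ← row3 − (-1)·row0  ⇒  L[3][0]=-1, U row3=(0, 2, 12, -14)
Step 2: pivot at (1,1) is -1.
  row2 ← row2 − (-1)·row1  ⇒  L[2][1]=-1, U row2=(0, 0, -2, 3)
  row3 ← row3 − (-2)·row1  ⇒  L[3][1]=-2, U row3=(0, 0, 8, -10)

L[2][1] = -1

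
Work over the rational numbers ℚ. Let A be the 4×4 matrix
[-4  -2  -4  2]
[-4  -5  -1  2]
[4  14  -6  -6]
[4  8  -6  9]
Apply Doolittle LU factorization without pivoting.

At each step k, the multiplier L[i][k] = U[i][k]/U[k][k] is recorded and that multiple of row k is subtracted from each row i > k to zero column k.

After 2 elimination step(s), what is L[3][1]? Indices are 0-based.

Step 1: pivot at (0,0) is -4.
  row1 ← row1 − (1)·row0  ⇒  L[1][0]=1, U row1=(0, -3, 3, 0)
  row2 ← row2 − (-1)·row0  ⇒  L[2][0]=-1, U row2=(0, 12, -10, -4)
  row3 ← row3 − (-1)·row0  ⇒  L[3][0]=-1, U row3=(0, 6, -10, 11)
Step 2: pivot at (1,1) is -3.
  row2 ← row2 − (-4)·row1  ⇒  L[2][1]=-4, U row2=(0, 0, 2, -4)
  row3 ← row3 − (-2)·row1  ⇒  L[3][1]=-2, U row3=(0, 0, -4, 11)

L[3][1] = -2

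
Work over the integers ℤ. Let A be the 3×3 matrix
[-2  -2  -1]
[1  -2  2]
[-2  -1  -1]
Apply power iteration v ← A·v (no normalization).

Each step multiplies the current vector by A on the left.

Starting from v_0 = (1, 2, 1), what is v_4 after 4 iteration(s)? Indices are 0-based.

v_4 = (-71, -308, 20)

v_0 = (1, 2, 1).
v_1 = A·v_0 = (-7, -1, -5).
v_2 = A·v_1 = (21, -15, 20).
v_3 = A·v_2 = (-32, 91, -47).
v_4 = A·v_3 = (-71, -308, 20).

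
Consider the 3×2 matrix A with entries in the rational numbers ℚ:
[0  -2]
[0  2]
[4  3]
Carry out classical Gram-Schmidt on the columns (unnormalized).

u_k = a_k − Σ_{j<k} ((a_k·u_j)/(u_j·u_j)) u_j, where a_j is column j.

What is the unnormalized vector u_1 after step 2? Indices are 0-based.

Step 1: u_0 = a_0 = (0, 0, 4).
Step 2: u_1 = a_1 − (3/4)·u_0 = (-2, 2, 0).

u_1 = (-2, 2, 0)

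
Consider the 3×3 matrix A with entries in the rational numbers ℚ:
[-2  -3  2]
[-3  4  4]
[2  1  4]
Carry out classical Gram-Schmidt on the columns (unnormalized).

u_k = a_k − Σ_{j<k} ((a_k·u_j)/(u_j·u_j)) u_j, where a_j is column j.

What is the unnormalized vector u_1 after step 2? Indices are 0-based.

Step 1: u_0 = a_0 = (-2, -3, 2).
Step 2: u_1 = a_1 − (-4/17)·u_0 = (-59/17, 56/17, 25/17).

u_1 = (-59/17, 56/17, 25/17)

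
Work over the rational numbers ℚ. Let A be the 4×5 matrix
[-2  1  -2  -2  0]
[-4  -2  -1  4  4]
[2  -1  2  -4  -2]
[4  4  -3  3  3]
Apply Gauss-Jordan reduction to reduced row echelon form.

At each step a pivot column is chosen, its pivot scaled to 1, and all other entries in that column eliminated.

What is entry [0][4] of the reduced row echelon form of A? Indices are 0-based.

M[0][4] = 5/6

pivot(0,0)=-2: scale R0 → (1, -1/2, 1, 1, 0)
  clear (1,0): R1 −= (-4)R0 → (0, -4, 3, 8, 4)
  clear (2,0): R2 −= (2)R0 → (0, 0, 0, -6, -2)
  clear (3,0): R3 −= (4)R0 → (0, 6, -7, -1, 3)
pivot(1,1)=-4: scale R1 → (0, 1, -3/4, -2, -1)
  clear (0,1): R0 −= (-1/2)R1 → (1, 0, 5/8, 0, -1/2)
  clear (3,1): R3 −= (6)R1 → (0, 0, -5/2, 11, 9)
pivot(2,2): swap R2↔R3
pivot(2,2)=-5/2: scale R2 → (0, 0, 1, -22/5, -18/5)
  clear (0,2): R0 −= (5/8)R2 → (1, 0, 0, 11/4, 7/4)
  clear (1,2): R1 −= (-3/4)R2 → (0, 1, 0, -53/10, -37/10)
pivot(3,3)=-6: scale R3 → (0, 0, 0, 1, 1/3)
  clear (0,3): R0 −= (11/4)R3 → (1, 0, 0, 0, 5/6)
  clear (1,3): R1 −= (-53/10)R3 → (0, 1, 0, 0, -29/15)
  clear (2,3): R2 −= (-22/5)R3 → (0, 0, 1, 0, -32/15)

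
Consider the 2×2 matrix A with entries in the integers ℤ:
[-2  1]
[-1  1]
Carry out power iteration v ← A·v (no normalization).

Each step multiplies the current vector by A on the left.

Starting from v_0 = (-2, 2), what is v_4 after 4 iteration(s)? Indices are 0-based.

v_0 = (-2, 2).
v_1 = A·v_0 = (6, 4).
v_2 = A·v_1 = (-8, -2).
v_3 = A·v_2 = (14, 6).
v_4 = A·v_3 = (-22, -8).

v_4 = (-22, -8)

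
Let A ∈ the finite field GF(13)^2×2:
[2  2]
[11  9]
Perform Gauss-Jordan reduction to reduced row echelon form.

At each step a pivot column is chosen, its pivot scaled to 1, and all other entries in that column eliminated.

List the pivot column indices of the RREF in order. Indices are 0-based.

pivot columns: 0, 1

step 1: normalize row 0 (÷2) = (1, 1)
  row 1: subtract 11×row0 = (0, 11)
step 2: normalize row 1 (÷11) = (0, 1)
  row 0: subtract 1×row1 = (1, 0)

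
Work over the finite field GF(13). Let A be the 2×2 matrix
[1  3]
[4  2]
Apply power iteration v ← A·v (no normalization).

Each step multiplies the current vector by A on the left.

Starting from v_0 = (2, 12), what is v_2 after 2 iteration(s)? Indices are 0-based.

v_2 = (4, 8)

v_0 = (2, 12).
v_1 = A·v_0 = (12, 6).
v_2 = A·v_1 = (4, 8).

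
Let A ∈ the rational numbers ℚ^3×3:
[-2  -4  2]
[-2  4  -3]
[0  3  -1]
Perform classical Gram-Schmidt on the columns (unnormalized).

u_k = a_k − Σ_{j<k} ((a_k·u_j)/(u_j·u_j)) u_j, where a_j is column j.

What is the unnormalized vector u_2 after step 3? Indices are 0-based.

Step 1: u_0 = a_0 = (-2, -2, 0).
Step 2: u_1 = a_1 − (0)·u_0 = (-4, 4, 3).
Step 3: u_2 = a_2 − (1/4)·u_0 − (-23/41)·u_1 = (21/82, -21/82, 28/41).

u_2 = (21/82, -21/82, 28/41)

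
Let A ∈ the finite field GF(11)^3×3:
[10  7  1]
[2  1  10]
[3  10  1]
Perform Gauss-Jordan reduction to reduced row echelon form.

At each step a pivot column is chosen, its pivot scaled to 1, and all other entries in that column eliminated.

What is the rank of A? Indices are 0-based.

rank = 3

pivot(0,0)=10: scale R0 → (1, 4, 10)
  clear (1,0): R1 −= (2)R0 → (0, 4, 1)
  clear (2,0): R2 −= (3)R0 → (0, 9, 4)
pivot(1,1)=4: scale R1 → (0, 1, 3)
  clear (0,1): R0 −= (4)R1 → (1, 0, 9)
  clear (2,1): R2 −= (9)R1 → (0, 0, 10)
pivot(2,2)=10: scale R2 → (0, 0, 1)
  clear (0,2): R0 −= (9)R2 → (1, 0, 0)
  clear (1,2): R1 −= (3)R2 → (0, 1, 0)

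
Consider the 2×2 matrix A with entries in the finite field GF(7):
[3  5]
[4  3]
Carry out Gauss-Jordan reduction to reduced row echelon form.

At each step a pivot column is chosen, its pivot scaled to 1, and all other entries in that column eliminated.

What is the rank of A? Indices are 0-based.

pivot(0,0)=3: scale R0 → (1, 4)
  clear (1,0): R1 −= (4)R0 → (0, 1)
pivot(1,1)=1: scale R1 → (0, 1)
  clear (0,1): R0 −= (4)R1 → (1, 0)

rank = 2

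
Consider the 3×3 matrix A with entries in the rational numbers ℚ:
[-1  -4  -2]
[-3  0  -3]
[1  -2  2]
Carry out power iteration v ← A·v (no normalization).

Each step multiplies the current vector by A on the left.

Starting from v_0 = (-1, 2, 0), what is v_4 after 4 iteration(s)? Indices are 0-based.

v_0 = (-1, 2, 0).
v_1 = A·v_0 = (-7, 3, -5).
v_2 = A·v_1 = (5, 36, -23).
v_3 = A·v_2 = (-103, 54, -113).
v_4 = A·v_3 = (113, 648, -437).

v_4 = (113, 648, -437)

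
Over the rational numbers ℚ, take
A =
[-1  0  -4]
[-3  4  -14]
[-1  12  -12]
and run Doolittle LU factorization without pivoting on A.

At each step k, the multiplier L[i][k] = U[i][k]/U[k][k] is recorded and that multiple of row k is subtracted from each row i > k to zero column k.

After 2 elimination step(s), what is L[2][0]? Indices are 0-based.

L[2][0] = 1

[col 0] pivot -1
  R1 -= 3*R0 → (0, 4, -2)  (L[1][0] := 3)
  R2 -= 1*R0 → (0, 12, -8)  (L[2][0] := 1)
[col 1] pivot 4
  R2 -= 3*R1 → (0, 0, -2)  (L[2][1] := 3)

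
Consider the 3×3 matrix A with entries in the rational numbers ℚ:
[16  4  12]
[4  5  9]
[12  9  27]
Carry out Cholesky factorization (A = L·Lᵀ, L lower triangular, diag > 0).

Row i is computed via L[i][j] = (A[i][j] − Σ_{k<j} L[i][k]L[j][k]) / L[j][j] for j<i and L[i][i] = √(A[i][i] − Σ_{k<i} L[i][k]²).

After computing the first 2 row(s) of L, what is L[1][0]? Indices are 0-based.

Step 1: L[0][0] = √(16) = 4.
  L[1][0] = (4) / L[0][0] = 1.
Step 2: L[1][1] = √(4) = 2.

L[1][0] = 1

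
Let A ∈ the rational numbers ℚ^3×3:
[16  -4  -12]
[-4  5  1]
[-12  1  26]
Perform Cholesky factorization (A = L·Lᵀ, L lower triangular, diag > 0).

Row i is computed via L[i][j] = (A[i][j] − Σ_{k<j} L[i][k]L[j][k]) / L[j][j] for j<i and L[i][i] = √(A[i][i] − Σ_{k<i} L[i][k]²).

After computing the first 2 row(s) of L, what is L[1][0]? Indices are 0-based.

L[1][0] = -1

Step 1: L[0][0] = √(16) = 4.
  L[1][0] = (-4) / L[0][0] = -1.
Step 2: L[1][1] = √(4) = 2.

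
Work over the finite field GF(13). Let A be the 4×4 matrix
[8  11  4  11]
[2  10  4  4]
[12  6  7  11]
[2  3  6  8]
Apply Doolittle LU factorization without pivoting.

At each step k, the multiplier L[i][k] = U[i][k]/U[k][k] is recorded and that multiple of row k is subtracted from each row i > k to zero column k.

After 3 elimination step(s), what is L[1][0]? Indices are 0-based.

L[1][0] = 10

[col 0] pivot 8
  R1 -= 10*R0 → (0, 4, 3, 11)  (L[1][0] := 10)
  R2 -= 8*R0 → (0, 9, 1, 1)  (L[2][0] := 8)
  R3 -= 10*R0 → (0, 10, 5, 2)  (L[3][0] := 10)
[col 1] pivot 4
  R2 -= 12*R1 → (0, 0, 4, 12)  (L[2][1] := 12)
  R3 -= 9*R1 → (0, 0, 4, 7)  (L[3][1] := 9)
[col 2] pivot 4
  R3 -= 1*R2 → (0, 0, 0, 8)  (L[3][2] := 1)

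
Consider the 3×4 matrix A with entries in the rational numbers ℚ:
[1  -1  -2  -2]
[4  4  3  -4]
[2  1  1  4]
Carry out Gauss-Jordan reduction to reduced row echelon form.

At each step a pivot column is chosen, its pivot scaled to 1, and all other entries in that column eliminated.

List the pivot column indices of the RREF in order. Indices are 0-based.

[1] R0 /= 1  ⇒  (1, -1, -2, -2)
     R1 -= 4·R0  ⇒  (0, 8, 11, 4)
     R2 -= 2·R0  ⇒  (0, 3, 5, 8)
[2] R1 /= 8  ⇒  (0, 1, 11/8, 1/2)
     R0 -= -1·R1  ⇒  (1, 0, -5/8, -3/2)
     R2 -= 3·R1  ⇒  (0, 0, 7/8, 13/2)
[3] R2 /= 7/8  ⇒  (0, 0, 1, 52/7)
     R0 -= -5/8·R2  ⇒  (1, 0, 0, 22/7)
     R1 -= 11/8·R2  ⇒  (0, 1, 0, -68/7)

pivot columns: 0, 1, 2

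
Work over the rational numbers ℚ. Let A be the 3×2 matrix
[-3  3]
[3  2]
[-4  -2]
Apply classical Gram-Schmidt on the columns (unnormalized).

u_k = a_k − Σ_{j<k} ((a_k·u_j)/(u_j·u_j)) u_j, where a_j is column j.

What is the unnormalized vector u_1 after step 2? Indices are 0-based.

u_1 = (117/34, 53/34, -24/17)

Step 1: u_0 = a_0 = (-3, 3, -4).
Step 2: u_1 = a_1 − (5/34)·u_0 = (117/34, 53/34, -24/17).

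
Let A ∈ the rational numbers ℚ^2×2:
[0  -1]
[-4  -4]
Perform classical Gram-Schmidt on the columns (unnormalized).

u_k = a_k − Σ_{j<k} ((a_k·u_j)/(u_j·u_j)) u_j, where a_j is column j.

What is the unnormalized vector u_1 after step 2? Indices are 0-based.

Step 1: u_0 = a_0 = (0, -4).
Step 2: u_1 = a_1 − (1)·u_0 = (-1, 0).

u_1 = (-1, 0)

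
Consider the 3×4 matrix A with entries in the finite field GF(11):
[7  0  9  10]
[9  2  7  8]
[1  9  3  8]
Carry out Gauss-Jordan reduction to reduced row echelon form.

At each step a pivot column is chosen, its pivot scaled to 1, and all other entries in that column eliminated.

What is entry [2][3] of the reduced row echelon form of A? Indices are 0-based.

[1] R0 /= 7  ⇒  (1, 0, 6, 3)
     R1 -= 9·R0  ⇒  (0, 2, 8, 3)
     R2 -= 1·R0  ⇒  (0, 9, 8, 5)
[2] R1 /= 2  ⇒  (0, 1, 4, 7)
     R2 -= 9·R1  ⇒  (0, 0, 5, 8)
[3] R2 /= 5  ⇒  (0, 0, 1, 6)
     R0 -= 6·R2  ⇒  (1, 0, 0, 0)
     R1 -= 4·R2  ⇒  (0, 1, 0, 5)

M[2][3] = 6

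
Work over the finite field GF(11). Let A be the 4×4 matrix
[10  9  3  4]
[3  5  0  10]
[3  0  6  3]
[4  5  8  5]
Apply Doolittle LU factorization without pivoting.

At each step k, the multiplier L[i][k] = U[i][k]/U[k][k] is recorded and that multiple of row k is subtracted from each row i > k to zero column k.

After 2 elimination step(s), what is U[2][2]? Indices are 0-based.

k=0: U[0][0]=10
  eliminate (1,0): mult=8, new row 1: (0, 10, 9, 0); set L[1][0]=8
  eliminate (2,0): mult=8, new row 2: (0, 5, 4, 4); set L[2][0]=8
  eliminate (3,0): mult=7, new row 3: (0, 8, 9, 10); set L[3][0]=7
k=1: U[1][1]=10
  eliminate (2,1): mult=6, new row 2: (0, 0, 5, 4); set L[2][1]=6
  eliminate (3,1): mult=3, new row 3: (0, 0, 4, 10); set L[3][1]=3

U[2][2] = 5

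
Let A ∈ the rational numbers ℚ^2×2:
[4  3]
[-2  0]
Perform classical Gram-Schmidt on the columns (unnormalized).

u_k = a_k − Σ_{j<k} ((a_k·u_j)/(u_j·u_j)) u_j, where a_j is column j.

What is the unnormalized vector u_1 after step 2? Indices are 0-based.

u_1 = (3/5, 6/5)

Step 1: u_0 = a_0 = (4, -2).
Step 2: u_1 = a_1 − (3/5)·u_0 = (3/5, 6/5).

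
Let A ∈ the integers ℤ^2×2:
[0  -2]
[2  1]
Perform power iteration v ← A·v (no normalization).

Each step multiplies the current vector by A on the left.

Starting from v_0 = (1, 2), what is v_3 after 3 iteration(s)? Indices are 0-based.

v_0 = (1, 2).
v_1 = A·v_0 = (-4, 4).
v_2 = A·v_1 = (-8, -4).
v_3 = A·v_2 = (8, -20).

v_3 = (8, -20)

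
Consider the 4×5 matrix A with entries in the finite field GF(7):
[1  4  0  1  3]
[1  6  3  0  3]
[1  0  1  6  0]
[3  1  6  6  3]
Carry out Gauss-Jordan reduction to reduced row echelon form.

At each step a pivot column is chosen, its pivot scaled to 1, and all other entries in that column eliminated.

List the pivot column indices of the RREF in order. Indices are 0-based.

step 1: normalize row 0 (÷1) = (1, 4, 0, 1, 3)
  row 1: subtract 1×row0 = (0, 2, 3, 6, 0)
  row 2: subtract 1×row0 = (0, 3, 1, 5, 4)
  row 3: subtract 3×row0 = (0, 3, 6, 3, 1)
step 2: normalize row 1 (÷2) = (0, 1, 5, 3, 0)
  row 0: subtract 4×row1 = (1, 0, 1, 3, 3)
  row 2: subtract 3×row1 = (0, 0, 0, 3, 4)
  row 3: subtract 3×row1 = (0, 0, 5, 1, 1)
step 3: exchange rows 2,3
step 3: normalize row 2 (÷5) = (0, 0, 1, 3, 3)
  row 0: subtract 1×row2 = (1, 0, 0, 0, 0)
  row 1: subtract 5×row2 = (0, 1, 0, 2, 6)
step 4: normalize row 3 (÷3) = (0, 0, 0, 1, 6)
  row 1: subtract 2×row3 = (0, 1, 0, 0, 1)
  row 2: subtract 3×row3 = (0, 0, 1, 0, 6)

pivot columns: 0, 1, 2, 3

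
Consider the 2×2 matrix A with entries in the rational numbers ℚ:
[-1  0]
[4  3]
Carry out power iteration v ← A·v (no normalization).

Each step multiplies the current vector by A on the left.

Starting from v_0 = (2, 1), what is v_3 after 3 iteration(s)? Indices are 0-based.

v_0 = (2, 1).
v_1 = A·v_0 = (-2, 11).
v_2 = A·v_1 = (2, 25).
v_3 = A·v_2 = (-2, 83).

v_3 = (-2, 83)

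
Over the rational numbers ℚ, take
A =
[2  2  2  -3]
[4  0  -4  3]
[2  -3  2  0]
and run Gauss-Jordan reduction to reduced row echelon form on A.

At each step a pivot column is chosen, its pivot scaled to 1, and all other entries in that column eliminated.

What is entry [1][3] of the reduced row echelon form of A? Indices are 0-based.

M[1][3] = -3/5

step 1: normalize row 0 (÷2) = (1, 1, 1, -3/2)
  row 1: subtract 4×row0 = (0, -4, -8, 9)
  row 2: subtract 2×row0 = (0, -5, 0, 3)
step 2: normalize row 1 (÷-4) = (0, 1, 2, -9/4)
  row 0: subtract 1×row1 = (1, 0, -1, 3/4)
  row 2: subtract -5×row1 = (0, 0, 10, -33/4)
step 3: normalize row 2 (÷10) = (0, 0, 1, -33/40)
  row 0: subtract -1×row2 = (1, 0, 0, -3/40)
  row 1: subtract 2×row2 = (0, 1, 0, -3/5)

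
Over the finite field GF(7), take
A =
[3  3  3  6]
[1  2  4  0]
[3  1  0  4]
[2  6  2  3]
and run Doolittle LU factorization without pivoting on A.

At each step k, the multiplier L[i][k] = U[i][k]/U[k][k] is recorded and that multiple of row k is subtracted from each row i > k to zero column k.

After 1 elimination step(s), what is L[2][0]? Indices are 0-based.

[col 0] pivot 3
  R1 -= 5*R0 → (0, 1, 3, 5)  (L[1][0] := 5)
  R2 -= 1*R0 → (0, 5, 4, 5)  (L[2][0] := 1)
  R3 -= 3*R0 → (0, 4, 0, 6)  (L[3][0] := 3)

L[2][0] = 1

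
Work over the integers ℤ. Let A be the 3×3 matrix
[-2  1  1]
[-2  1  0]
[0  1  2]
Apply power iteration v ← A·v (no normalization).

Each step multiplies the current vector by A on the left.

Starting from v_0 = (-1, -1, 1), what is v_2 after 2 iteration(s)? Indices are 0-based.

v_2 = (-2, -3, 3)

v_0 = (-1, -1, 1).
v_1 = A·v_0 = (2, 1, 1).
v_2 = A·v_1 = (-2, -3, 3).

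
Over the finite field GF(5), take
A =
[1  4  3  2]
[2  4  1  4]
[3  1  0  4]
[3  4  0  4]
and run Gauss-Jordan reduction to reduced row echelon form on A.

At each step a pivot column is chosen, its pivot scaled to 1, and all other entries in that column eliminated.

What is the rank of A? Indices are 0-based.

pivot(0,0)=1: scale R0 → (1, 4, 3, 2)
  clear (1,0): R1 −= (2)R0 → (0, 1, 0, 0)
  clear (2,0): R2 −= (3)R0 → (0, 4, 1, 3)
  clear (3,0): R3 −= (3)R0 → (0, 2, 1, 3)
pivot(1,1)=1: scale R1 → (0, 1, 0, 0)
  clear (0,1): R0 −= (4)R1 → (1, 0, 3, 2)
  clear (2,1): R2 −= (4)R1 → (0, 0, 1, 3)
  clear (3,1): R3 −= (2)R1 → (0, 0, 1, 3)
pivot(2,2)=1: scale R2 → (0, 0, 1, 3)
  clear (0,2): R0 −= (3)R2 → (1, 0, 0, 3)
  clear (3,2): R3 −= (1)R2 → (0, 0, 0, 0)
col 3: no nonzero at/below row 3; advance.

rank = 3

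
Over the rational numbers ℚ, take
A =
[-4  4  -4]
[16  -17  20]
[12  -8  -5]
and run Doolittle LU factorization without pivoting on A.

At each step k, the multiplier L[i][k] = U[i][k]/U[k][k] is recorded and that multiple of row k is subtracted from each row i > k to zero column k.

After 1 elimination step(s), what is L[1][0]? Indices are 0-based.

[col 0] pivot -4
  R1 -= -4*R0 → (0, -1, 4)  (L[1][0] := -4)
  R2 -= -3*R0 → (0, 4, -17)  (L[2][0] := -3)

L[1][0] = -4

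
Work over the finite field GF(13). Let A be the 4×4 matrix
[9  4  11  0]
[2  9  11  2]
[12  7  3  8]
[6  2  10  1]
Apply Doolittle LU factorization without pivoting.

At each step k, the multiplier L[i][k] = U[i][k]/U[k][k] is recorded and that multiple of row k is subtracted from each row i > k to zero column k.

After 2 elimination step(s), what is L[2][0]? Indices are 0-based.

L[2][0] = 10

Step 1: pivot at (0,0) is 9.
  row1 ← row1 − (6)·row0  ⇒  L[1][0]=6, U row1=(0, 11, 10, 2)
  row2 ← row2 − (10)·row0  ⇒  L[2][0]=10, U row2=(0, 6, 10, 8)
  row3 ← row3 − (5)·row0  ⇒  L[3][0]=5, U row3=(0, 8, 7, 1)
Step 2: pivot at (1,1) is 11.
  row2 ← row2 − (10)·row1  ⇒  L[2][1]=10, U row2=(0, 0, 1, 1)
  row3 ← row3 − (9)·row1  ⇒  L[3][1]=9, U row3=(0, 0, 8, 9)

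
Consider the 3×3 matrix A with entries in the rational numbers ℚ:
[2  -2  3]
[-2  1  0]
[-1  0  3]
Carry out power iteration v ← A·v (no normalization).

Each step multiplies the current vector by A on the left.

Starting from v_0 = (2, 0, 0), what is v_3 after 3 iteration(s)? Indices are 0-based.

v_0 = (2, 0, 0).
v_1 = A·v_0 = (4, -4, -2).
v_2 = A·v_1 = (10, -12, -10).
v_3 = A·v_2 = (14, -32, -40).

v_3 = (14, -32, -40)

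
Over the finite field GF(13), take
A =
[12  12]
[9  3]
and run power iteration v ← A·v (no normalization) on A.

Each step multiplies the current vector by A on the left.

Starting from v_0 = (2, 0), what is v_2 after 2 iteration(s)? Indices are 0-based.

v_0 = (2, 0).
v_1 = A·v_0 = (11, 5).
v_2 = A·v_1 = (10, 10).

v_2 = (10, 10)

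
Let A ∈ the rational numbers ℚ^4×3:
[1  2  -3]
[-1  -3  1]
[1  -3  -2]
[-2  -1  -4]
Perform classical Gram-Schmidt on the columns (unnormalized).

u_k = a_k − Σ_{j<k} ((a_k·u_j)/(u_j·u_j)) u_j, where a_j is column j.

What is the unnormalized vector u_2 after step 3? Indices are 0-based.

Step 1: u_0 = a_0 = (1, -1, 1, -2).
Step 2: u_1 = a_1 − (4/7)·u_0 = (10/7, -17/7, -25/7, 1/7).
Step 3: u_2 = a_2 − (2/7)·u_0 − (-1/145)·u_1 = (-95/29, 184/145, -67/29, -497/145).

u_2 = (-95/29, 184/145, -67/29, -497/145)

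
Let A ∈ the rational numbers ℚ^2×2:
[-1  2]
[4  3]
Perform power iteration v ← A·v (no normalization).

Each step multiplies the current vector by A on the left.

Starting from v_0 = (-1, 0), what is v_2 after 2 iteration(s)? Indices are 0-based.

v_0 = (-1, 0).
v_1 = A·v_0 = (1, -4).
v_2 = A·v_1 = (-9, -8).

v_2 = (-9, -8)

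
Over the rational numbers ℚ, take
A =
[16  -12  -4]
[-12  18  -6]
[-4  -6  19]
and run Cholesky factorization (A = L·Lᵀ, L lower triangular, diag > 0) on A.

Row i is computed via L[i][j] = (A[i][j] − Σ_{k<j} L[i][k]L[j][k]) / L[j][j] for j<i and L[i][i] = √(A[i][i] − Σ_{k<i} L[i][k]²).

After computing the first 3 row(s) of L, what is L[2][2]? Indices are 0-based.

L[2][2] = 3

Step 1: L[0][0] = √(16) = 4.
  L[1][0] = (-12) / L[0][0] = -3.
Step 2: L[1][1] = √(9) = 3.
  L[2][0] = (-4) / L[0][0] = -1.
  L[2][1] = (-9) / L[1][1] = -3.
Step 3: L[2][2] = √(9) = 3.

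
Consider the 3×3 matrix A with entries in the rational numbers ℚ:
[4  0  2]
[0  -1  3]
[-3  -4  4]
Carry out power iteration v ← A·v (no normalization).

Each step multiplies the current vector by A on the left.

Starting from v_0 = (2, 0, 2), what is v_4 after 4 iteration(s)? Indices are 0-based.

v_0 = (2, 0, 2).
v_1 = A·v_0 = (12, 6, 2).
v_2 = A·v_1 = (52, 0, -52).
v_3 = A·v_2 = (104, -156, -364).
v_4 = A·v_3 = (-312, -936, -1144).

v_4 = (-312, -936, -1144)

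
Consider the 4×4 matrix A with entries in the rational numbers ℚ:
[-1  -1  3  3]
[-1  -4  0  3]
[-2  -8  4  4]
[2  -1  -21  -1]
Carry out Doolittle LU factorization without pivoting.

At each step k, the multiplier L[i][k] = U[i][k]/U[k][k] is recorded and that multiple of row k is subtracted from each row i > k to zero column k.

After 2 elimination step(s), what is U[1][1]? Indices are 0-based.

Step 1: pivot at (0,0) is -1.
  row1 ← row1 − (1)·row0  ⇒  L[1][0]=1, U row1=(0, -3, -3, 0)
  row2 ← row2 − (2)·row0  ⇒  L[2][0]=2, U row2=(0, -6, -2, -2)
  row3 ← row3 − (-2)·row0  ⇒  L[3][0]=-2, U row3=(0, -3, -15, 5)
Step 2: pivot at (1,1) is -3.
  row2 ← row2 − (2)·row1  ⇒  L[2][1]=2, U row2=(0, 0, 4, -2)
  row3 ← row3 − (1)·row1  ⇒  L[3][1]=1, U row3=(0, 0, -12, 5)

U[1][1] = -3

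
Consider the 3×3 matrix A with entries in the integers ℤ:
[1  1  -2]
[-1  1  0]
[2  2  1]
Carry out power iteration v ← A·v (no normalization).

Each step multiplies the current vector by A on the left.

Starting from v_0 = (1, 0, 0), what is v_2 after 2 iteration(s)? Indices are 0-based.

v_0 = (1, 0, 0).
v_1 = A·v_0 = (1, -1, 2).
v_2 = A·v_1 = (-4, -2, 2).

v_2 = (-4, -2, 2)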